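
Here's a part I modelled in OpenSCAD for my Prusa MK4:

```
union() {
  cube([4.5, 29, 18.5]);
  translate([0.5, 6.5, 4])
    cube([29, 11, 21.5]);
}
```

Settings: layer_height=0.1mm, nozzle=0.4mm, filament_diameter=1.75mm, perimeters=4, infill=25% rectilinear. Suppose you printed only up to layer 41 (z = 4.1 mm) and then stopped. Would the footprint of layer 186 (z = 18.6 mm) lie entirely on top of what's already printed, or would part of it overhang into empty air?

Compare the two slices. At z = 4.1: the cube is present — its section is the full 4.5×29 rectangle (area 130.50 mm²); the cube at (0.5, 6.5) (footprint 29×11) is included at this height (area 319.00 mm²); Taking the union: the regions partially overlap — summed areas 449.50 mm² minus the doubly-counted overlap 44.00 mm² gives 405.50 mm² — area = 405.50 mm². At z = 18.6: the cube does not reach this height (z outside [0, 18.5]); the 29×11 cube at (0.5, 6.5) contributes its full rectangle (area 319.00 mm²); Merging all regions: only the 29×11 cube at (0.5, 6.5) is present, so the union is just that shape — area = 319.00 mm². Checking containment: the cross-section at z = 18.6 is a subset of the cross-section at z = 4.1.

entirely on top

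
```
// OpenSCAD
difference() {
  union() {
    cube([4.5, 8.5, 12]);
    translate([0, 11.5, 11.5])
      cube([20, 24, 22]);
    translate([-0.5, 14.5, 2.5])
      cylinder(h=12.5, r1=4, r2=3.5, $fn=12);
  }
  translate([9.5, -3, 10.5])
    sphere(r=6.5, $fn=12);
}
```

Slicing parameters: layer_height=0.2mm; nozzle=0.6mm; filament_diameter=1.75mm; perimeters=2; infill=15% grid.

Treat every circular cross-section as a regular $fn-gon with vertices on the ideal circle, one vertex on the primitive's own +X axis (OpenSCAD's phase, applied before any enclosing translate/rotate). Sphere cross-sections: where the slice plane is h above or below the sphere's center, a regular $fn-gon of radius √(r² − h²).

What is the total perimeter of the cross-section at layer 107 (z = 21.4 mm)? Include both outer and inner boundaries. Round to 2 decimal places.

88.00 mm

At z = 21.4 mm: the cube is absent (z outside [0, 12]); the cube at (0, 11.5) (footprint 20×24) is included at this height (perimeter 88.00 mm); the cone at (-0.5, 14.5) is absent (z outside [2.5, 15]); Taking the union: only the 20×24 cube at (0, 11.5) is present, so the union is just that shape — boundary = 88.00 mm; the sphere at (9.5, -3) does not reach this height (|z−center|=10.900 > r=6.5); After the difference (first − rest): none of the subtracted shapes is present at this height, so the result so far is unchanged — boundary = 88.00 mm. Overall, the cross-section is a single solid region. Total boundary length (outer) = 88.00 mm.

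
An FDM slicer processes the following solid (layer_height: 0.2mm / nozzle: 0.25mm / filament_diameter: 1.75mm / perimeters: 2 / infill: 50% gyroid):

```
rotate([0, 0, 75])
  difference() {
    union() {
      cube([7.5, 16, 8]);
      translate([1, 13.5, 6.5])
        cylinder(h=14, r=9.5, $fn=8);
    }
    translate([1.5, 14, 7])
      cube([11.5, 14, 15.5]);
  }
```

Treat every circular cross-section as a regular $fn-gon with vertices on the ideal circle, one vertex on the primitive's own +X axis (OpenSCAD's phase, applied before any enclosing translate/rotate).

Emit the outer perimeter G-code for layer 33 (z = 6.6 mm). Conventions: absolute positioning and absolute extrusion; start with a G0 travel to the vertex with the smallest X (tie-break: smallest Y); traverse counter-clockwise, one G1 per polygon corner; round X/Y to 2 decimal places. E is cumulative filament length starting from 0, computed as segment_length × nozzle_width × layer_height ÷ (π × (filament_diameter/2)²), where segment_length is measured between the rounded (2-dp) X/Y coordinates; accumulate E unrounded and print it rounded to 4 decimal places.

At z = 6.6 mm: the 7.5×16 cube contributes its full rectangle; the r=9.5 cylinder at (1, 13.5) gives a regular 8-gon of circumradius 9.5 (constant along its height); Combining (union): the regions partially overlap (shared area 81.04 mm²), so overlapping operands fuse into one piece — 1 connected region; the cube at (1.5, 14) is not intersected at this z (z outside [7, 22.5]); After the difference (first − rest): none of the subtracted shapes is present at this height, so the result so far is unchanged — 1 connected region; (whole slice rotated 75° about Z — lengths, areas and connectivity unchanged). The outline is a single polygon with 11 vertices. Extrusion per mm of travel: 0.25 × 0.2 / (π × 0.875²) = 0.020788. Accumulating E over each segment gives final E = 1.4272.

G0 X-21.96 Y6.92 Z6.60
G1 X-21.01 Y-0.29 E0.1512
G1 X-15.24 Y-4.72 E0.3024
G1 X-8.03 Y-3.77 E0.4536
G1 X-4.26 Y1.14 E0.5822
G1 X0.00 Y0.00 E0.6739
G1 X1.94 Y7.24 E0.8297
G1 X-4.52 Y8.98 E0.9688
G1 X-4.55 Y9.21 E0.9736
G1 X-10.32 Y13.64 E1.1248
G1 X-17.53 Y12.69 E1.2760
G1 X-21.96 Y6.92 E1.4272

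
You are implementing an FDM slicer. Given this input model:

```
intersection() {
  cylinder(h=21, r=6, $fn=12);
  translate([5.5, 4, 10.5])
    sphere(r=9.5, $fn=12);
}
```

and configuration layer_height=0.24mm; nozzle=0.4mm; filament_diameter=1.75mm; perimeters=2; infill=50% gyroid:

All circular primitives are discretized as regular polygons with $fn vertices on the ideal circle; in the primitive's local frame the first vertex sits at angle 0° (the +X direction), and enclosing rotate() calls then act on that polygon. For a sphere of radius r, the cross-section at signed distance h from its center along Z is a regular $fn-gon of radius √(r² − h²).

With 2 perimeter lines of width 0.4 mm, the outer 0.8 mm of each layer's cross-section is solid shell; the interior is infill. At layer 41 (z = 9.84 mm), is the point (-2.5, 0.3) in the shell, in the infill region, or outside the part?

shell

At z = 9.84 mm: the r=6 cylinder gives a regular 12-gon of circumradius 6 (constant along its height); the r=9.5 sphere at (5.5, 4) contributes a regular 12-gon of circumradius √(9.5²−0.66²) = 9.477; Keeping only the common overlap: the r=9.5 sphere at (5.5, 4) partially overlaps the r=6 cylinder; clipping to the common part keeps 75.13 mm² — 1 connected region. Overall, the cross-section is a single solid region. The nearest boundary edge runs (-2.71, -0.74)→(-3.98, 4.00); distance from the point to it = 0.47 mm. The point is inside the cross-section, 0.47 mm from the nearest boundary — within the 0.8 mm shell band (2 × 0.4).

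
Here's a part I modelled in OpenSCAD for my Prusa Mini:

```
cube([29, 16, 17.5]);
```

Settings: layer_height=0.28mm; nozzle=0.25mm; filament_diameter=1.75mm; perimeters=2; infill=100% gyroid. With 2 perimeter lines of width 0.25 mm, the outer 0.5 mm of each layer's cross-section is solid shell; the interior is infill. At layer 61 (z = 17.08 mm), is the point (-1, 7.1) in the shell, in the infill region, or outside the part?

At z = 17.08 mm: the cube (footprint 29×16) is included at this height. Overall, the cross-section is a single solid region. The nearest boundary edge runs (0.00, 16.00)→(0.00, 0.00); distance from the point to it = 1.00 mm. The point is not inside any of the regions above, so it lies outside the cross-section (1.00 mm from the nearest boundary).

outside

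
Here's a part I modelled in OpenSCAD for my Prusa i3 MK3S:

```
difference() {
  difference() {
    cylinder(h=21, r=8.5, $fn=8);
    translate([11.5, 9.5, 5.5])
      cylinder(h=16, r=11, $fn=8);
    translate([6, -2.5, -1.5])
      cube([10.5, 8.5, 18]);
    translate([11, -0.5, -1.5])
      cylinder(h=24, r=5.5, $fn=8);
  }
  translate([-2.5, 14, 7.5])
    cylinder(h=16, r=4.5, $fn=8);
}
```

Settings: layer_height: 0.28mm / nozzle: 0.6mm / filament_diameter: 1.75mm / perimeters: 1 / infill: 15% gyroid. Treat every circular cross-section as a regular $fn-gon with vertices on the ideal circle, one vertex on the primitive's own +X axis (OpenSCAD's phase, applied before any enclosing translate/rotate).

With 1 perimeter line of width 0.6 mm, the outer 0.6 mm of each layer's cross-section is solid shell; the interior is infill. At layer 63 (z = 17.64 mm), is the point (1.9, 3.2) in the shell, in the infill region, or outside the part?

At z = 17.64 mm: the r=8.5 cylinder gives a regular 8-gon of circumradius 8.5 (constant along its height); the cylinder at (11.5, 9.5): section is a regular 8-gon, circumradius r=11; the cube at (6, -2.5) does not reach this height (z outside [-1.5, 16.5]); the r=5.5 cylinder at (11, -0.5) contributes a regular 8-gon of circumradius 5.5; Taking the first minus the rest: starting from the r=8.5 cylinder, the r=11 cylinder at (11.5, 9.5) partially overlaps it — only the 25.67 mm² overlap (of its 342.24 mm²) is removed, clipping the outline; the r=5.5 cylinder at (11, -0.5) partially overlaps it — only the 6.87 mm² overlap (of its 85.56 mm²) is removed, clipping the outline — 1 connected region; the cylinder at (-2.5, 14): section is a regular 8-gon, circumradius r=4.5; After the difference (first − rest): starting from that combined region, the r=4.5 cylinder at (-2.5, 14) misses the remaining region (no effect) — 1 connected region. Overall, the cross-section is a single solid region. The nearest boundary edge runs (1.10, 8.04)→(3.72, 1.72); distance from the point to it = 1.12 mm. The point is inside the cross-section and 1.12 mm from the nearest boundary — more than the 0.6 mm shell width (1 × 0.6), so it's in the infill interior.

infill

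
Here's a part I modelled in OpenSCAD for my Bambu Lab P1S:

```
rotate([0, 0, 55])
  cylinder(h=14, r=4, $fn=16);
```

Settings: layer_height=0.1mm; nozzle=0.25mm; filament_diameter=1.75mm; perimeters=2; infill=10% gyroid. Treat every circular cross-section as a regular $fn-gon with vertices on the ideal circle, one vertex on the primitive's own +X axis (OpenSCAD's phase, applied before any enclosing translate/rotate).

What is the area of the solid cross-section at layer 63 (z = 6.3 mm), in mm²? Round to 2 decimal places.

48.98 mm²

At z = 6.3 mm: the cylinder: section is a regular 16-gon, circumradius r=4 (area = (16/2)·4.000²·sin(360°/16) = 48.98 mm²); (whole slice rotated 55° about Z — lengths, areas and connectivity unchanged). Overall, the cross-section is a single solid region. Net area = 48.98 mm².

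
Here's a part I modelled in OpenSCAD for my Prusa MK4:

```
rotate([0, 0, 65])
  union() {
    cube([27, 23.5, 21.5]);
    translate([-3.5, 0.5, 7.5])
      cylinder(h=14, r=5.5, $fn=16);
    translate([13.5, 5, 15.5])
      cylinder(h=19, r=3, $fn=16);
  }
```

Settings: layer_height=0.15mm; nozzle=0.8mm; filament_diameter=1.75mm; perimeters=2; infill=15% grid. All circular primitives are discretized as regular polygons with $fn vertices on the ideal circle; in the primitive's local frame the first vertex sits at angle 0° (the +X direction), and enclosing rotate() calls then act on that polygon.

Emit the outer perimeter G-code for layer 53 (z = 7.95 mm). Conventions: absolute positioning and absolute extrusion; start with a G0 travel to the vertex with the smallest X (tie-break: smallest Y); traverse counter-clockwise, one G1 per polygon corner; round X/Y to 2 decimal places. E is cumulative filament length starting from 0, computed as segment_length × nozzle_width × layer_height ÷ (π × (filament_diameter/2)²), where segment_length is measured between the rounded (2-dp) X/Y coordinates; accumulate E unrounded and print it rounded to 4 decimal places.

At z = 7.95 mm: the cube is present — its section is the full 27×23.5 rectangle; the r=5.5 cylinder at (-3.5, 0.5) gives a regular 16-gon of circumradius 5.5 (constant along its height); the cylinder at (13.5, 5) is absent (z outside [15.5, 34.5]); Combining (union): the regions partially overlap (shared area 6.55 mm²), so overlapping operands fuse into one piece — 1 connected region; (rotated 65° about Z; rotation is an isometry so areas/perimeters/island counts are preserved). The outline is a single polygon with 18 vertices. Extrusion per mm of travel: 0.8 × 0.15 / (π × 0.875²) = 0.049890. Accumulating E over each segment gives final E = 6.1631.

G0 X-21.30 Y9.93 Z7.95
G1 X-4.21 Y1.96 E0.9408
G1 X-5.65 Y1.09 E1.0247
G1 X-6.92 Y-0.64 E1.1318
G1 X-7.43 Y-2.72 E1.2386
G1 X-7.10 Y-4.84 E1.3457
G1 X-5.99 Y-6.68 E1.4529
G1 X-4.26 Y-7.95 E1.5600
G1 X-2.17 Y-8.46 E1.6673
G1 X-0.05 Y-8.13 E1.7743
G1 X1.78 Y-7.02 E1.8811
G1 X3.05 Y-5.29 E1.9882
G1 X3.56 Y-3.20 E2.0955
G1 X3.24 Y-1.08 E2.2025
G1 X2.12 Y0.75 E2.3095
G1 X0.80 Y1.72 E2.3912
G1 X11.41 Y24.47 E3.6436
G1 X-9.89 Y34.40 E4.8161
G1 X-21.30 Y9.93 E6.1631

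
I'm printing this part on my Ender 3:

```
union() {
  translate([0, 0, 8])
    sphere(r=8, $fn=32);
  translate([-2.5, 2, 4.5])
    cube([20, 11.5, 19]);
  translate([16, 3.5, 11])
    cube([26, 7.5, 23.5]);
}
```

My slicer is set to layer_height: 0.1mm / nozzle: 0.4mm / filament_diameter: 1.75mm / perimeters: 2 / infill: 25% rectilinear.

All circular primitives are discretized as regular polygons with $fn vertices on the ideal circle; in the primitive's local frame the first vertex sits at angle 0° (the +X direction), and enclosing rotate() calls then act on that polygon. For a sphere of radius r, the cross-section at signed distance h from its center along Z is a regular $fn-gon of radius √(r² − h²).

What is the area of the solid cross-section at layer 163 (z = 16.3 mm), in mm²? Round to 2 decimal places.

413.75 mm²

At z = 16.3 mm: the sphere is absent (|z−center|=8.300 > r=8); the cube at (-2.5, 2) is present — its section is the full 20×11.5 rectangle (area 230.00 mm²); the cube at (16, 3.5) (footprint 26×7.5) is included at this height (area 195.00 mm²); Combining (union): the regions partially overlap — summed areas 425.00 mm² minus the doubly-counted overlap 11.25 mm² gives 413.75 mm² — area = 413.75 mm². Overall, the cross-section is a single solid region. Net area = 413.75 mm².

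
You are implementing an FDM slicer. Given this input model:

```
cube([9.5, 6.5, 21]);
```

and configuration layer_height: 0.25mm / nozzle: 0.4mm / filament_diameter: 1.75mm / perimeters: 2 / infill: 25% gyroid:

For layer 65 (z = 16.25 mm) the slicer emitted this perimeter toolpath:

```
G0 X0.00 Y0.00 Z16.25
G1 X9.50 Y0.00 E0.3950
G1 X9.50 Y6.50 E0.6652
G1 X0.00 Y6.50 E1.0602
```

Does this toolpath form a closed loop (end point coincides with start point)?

Start point (G0): (0.00, 0.00). End point (last G1): the path does not return to the start — open.

no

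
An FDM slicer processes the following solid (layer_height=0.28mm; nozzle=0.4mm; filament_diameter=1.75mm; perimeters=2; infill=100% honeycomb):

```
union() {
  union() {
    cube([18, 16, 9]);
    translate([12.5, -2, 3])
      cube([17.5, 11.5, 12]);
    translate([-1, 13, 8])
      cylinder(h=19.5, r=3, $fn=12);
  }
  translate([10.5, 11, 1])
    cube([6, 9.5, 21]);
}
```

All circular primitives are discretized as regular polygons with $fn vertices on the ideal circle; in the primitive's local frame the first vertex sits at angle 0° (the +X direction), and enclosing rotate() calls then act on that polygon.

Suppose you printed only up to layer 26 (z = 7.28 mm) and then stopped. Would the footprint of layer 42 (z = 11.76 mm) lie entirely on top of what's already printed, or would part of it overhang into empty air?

part overhangs

Compare the two slices. At z = 7.28: the 18×16 cube contributes its full rectangle (area 288.00 mm²); the cube at (12.5, -2) is present — its section is the full 17.5×11.5 rectangle (area 201.25 mm²); the cylinder at (-1, 13) is absent (z outside [8, 27.5]); Combining (union): the regions partially overlap — summed areas 489.25 mm² minus the doubly-counted overlap 52.25 mm² gives 437.00 mm² — area = 437.00 mm²; the cube at (10.5, 11) is present — its section is the full 6×9.5 rectangle (area 57.00 mm²); Combining (union): the regions partially overlap — summed areas 494.00 mm² minus the doubly-counted overlap 30.00 mm² gives 464.00 mm² — area = 464.00 mm². At z = 11.76: the cube is not intersected at this z (z outside [0, 9]); the 17.5×11.5 cube at (12.5, -2) contributes its full rectangle (area 201.25 mm²); the r=3 cylinder at (-1, 13) gives a regular 12-gon of circumradius 3 (constant along its height) (area = (12/2)·3.000²·sin(360°/12) = 27.00 mm²); Combining (union): the 2 present regions are separate (no shared area or edge), so areas and boundary lengths simply add and each stays a separate island — area = 228.25 mm²; the cube at (10.5, 11) is present — its section is the full 6×9.5 rectangle (area 57.00 mm²); Combining (union): the 2 present regions are separate (no shared area or edge), so areas and boundary lengths simply add and each stays a separate island — area = 285.25 mm². Checking containment: at z = 11.76 the cross-section extends beyond the z = 7.28 cross-section by about 19.23 mm².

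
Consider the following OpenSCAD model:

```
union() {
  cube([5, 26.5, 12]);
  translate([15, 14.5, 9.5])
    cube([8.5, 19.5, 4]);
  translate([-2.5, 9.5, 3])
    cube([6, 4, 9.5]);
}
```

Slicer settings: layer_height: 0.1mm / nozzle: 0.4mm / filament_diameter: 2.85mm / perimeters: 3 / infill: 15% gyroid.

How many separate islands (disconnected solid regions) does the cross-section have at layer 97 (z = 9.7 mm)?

At z = 9.7 mm: the cube is present — its section is the full 5×26.5 rectangle; the 8.5×19.5 cube at (15, 14.5) contributes its full rectangle; the 6×4 cube at (-2.5, 9.5) contributes its full rectangle; Combining (union): the regions partially overlap (shared area 14.00 mm²), so overlapping operands fuse into one piece — 2 connected regions. Overall, the cross-section has 2 separate islands. Island count = 2.

2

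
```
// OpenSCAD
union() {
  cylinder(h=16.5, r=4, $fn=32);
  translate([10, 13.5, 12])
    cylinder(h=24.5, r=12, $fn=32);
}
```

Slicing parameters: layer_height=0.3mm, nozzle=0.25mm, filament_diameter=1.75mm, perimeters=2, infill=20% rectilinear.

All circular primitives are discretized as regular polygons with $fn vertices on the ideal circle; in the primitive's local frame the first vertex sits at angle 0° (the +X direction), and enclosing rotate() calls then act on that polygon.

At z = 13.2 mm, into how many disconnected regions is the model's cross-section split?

At z = 13.2 mm: the r=4 cylinder contributes a regular 32-gon of circumradius 4; the r=12 cylinder at (10, 13.5) gives a regular 32-gon of circumradius 12 (constant along its height); Merging all regions: the 2 present regions are separate (no shared area or edge), so areas and boundary lengths simply add and each stays a separate island — 2 connected regions. The result has 2 disconnected regions.

2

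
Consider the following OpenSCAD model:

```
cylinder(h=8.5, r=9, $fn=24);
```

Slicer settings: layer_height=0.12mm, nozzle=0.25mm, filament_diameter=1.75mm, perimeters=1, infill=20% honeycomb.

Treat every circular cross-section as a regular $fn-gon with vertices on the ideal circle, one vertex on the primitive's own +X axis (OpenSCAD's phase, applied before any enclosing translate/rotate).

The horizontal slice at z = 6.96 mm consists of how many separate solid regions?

1

At z = 6.96 mm: the cylinder: section is a regular 24-gon, circumradius r=9. The result has 1 disconnected region.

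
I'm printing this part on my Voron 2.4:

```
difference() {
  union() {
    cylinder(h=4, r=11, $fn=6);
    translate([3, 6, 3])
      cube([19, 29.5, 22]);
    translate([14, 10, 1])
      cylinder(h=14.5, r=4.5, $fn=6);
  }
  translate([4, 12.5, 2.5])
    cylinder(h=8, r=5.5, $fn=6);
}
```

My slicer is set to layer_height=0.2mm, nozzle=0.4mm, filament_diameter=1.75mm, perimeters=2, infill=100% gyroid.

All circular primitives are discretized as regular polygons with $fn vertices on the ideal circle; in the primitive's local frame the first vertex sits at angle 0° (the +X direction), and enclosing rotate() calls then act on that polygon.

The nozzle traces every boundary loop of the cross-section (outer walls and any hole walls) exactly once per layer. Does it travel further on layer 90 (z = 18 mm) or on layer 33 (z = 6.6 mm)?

layer 33 (z = 6.6 mm)

Layer 90 (z = 18): the cylinder is absent (z outside [0, 4]); the cube at (3, 6) (footprint 19×29.5) is included at this height (perimeter 97.00 mm); the cylinder at (14, 10) is not intersected at this z (z outside [1, 15.5]); Merging all regions: only the 19×29.5 cube at (3, 6) is present, so the union is just that shape — boundary = 97.00 mm; the cylinder at (4, 12.5) is absent (z outside [2.5, 10.5]); Taking the first minus the rest: none of the subtracted shapes is present at this height, so the result so far is unchanged — boundary = 97.00 mm. So its perimeter = 97.00 mm. Layer 33 (z = 6.6): the cylinder is absent (z outside [0, 4]); the cube at (3, 6) (footprint 19×29.5) is included at this height (perimeter 97.00 mm); the cylinder at (14, 10): section is a regular 6-gon, circumradius r=4.5 (perimeter = 2·6·4.500·sin(180°/6) = 27.00 mm); Taking the union: the r=4.5 cylinder at (14, 10) lies entirely inside the 19×29.5 cube at (3, 6), so the union is just the 19×29.5 cube at (3, 6) — boundary = 97.00 mm; the r=5.5 cylinder at (4, 12.5) gives a regular 6-gon of circumradius 5.5 (constant along its height) (perimeter = 2·6·5.500·sin(180°/6) = 33.00 mm); Subtracting the remaining from the first: starting from the result so far, the r=5.5 cylinder at (4, 12.5) partially overlaps it — only the 48.82 mm² overlap (of its 78.59 mm²) is removed, clipping the outline — boundary = 105.97 mm. So its perimeter = 105.97 mm. Layer 33 is larger (105.97 vs 97.00 mm).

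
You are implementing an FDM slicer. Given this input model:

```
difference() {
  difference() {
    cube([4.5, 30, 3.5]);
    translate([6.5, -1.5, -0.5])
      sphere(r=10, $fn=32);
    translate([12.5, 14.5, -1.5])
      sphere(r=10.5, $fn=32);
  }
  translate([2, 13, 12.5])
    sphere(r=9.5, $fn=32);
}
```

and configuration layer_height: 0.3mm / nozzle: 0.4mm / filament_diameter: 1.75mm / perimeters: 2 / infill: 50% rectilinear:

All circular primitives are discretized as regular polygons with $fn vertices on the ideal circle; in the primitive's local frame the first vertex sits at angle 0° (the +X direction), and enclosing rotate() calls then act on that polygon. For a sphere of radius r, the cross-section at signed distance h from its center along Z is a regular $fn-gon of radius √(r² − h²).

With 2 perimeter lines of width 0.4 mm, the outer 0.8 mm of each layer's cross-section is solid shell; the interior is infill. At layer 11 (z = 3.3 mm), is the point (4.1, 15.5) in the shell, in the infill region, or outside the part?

At z = 3.3 mm: the cube is present — its section is the full 4.5×30 rectangle; the sphere at (6.5, -1.5): section is a regular 32-gon, circumradius = √(r²−h²) = √(10²−3.8²) = 9.250; the r=10.5 sphere at (12.5, 14.5) contributes a regular 32-gon of circumradius √(10.5²−4.8²) = 9.339; Subtracting the remaining from the first: starting from the 4.5×30 cube, the r=10 sphere at (6.5, -1.5) partially overlaps it — only the 29.46 mm² overlap (of its 267.07 mm²) is removed, clipping the outline; the r=10.5 sphere at (12.5, 14.5) partially overlaps it — only the 8.42 mm² overlap (of its 272.22 mm²) is removed, clipping the outline — 1 connected region; the r=9.5 sphere at (2, 13) contributes a regular 32-gon of circumradius √(9.5²−9.2²) = 2.369; Taking the first minus the rest: starting from that combined region, the r=9.5 sphere at (2, 13) partially overlaps it — only the 14.20 mm² overlap (of its 17.51 mm²) is removed, clipping the outline — 2 connected regions. Overall, the cross-section has 2 separate islands. The nearest boundary edge runs (3.34, 16.32)→(3.21, 15.02); distance from the point to it = 0.84 mm. The point is not inside any of the regions above, so it lies outside the cross-section (0.84 mm from the nearest boundary).

outside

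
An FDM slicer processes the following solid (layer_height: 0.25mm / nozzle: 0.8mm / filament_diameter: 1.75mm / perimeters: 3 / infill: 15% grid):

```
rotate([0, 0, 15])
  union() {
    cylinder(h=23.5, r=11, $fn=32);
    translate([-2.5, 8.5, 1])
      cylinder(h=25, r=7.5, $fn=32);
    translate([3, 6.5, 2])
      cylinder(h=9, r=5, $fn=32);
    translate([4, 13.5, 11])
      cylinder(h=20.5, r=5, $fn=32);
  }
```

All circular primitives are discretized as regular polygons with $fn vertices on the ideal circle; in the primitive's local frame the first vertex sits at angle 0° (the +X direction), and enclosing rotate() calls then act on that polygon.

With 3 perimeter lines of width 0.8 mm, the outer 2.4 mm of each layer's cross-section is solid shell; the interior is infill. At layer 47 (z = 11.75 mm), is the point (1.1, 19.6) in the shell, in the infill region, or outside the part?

outside

At z = 11.75 mm: the r=11 cylinder gives a regular 32-gon of circumradius 11 (constant along its height); the r=7.5 cylinder at (-2.5, 8.5) gives a regular 32-gon of circumradius 7.5 (constant along its height); the cylinder at (3, 6.5) does not reach this height (z outside [2, 11]); the r=5 cylinder at (4, 13.5) gives a regular 32-gon of circumradius 5 (constant along its height); Taking the union: the regions partially overlap (shared area 133.12 mm²), so overlapping operands fuse into one piece — 1 connected region; (rotated 15° about Z; rotation is an isometry so areas/perimeters/island counts are preserved). Overall, the cross-section is a single solid region. Undo the 15° rotation: the query point maps to (6.135, 18.647) in the un-rotated model frame. The nearest boundary edge runs (4.98, 18.40)→(5.91, 18.12); distance from the point to it = 0.57 mm. The point is not inside any of the regions above, so it lies outside the cross-section (0.57 mm from the nearest boundary).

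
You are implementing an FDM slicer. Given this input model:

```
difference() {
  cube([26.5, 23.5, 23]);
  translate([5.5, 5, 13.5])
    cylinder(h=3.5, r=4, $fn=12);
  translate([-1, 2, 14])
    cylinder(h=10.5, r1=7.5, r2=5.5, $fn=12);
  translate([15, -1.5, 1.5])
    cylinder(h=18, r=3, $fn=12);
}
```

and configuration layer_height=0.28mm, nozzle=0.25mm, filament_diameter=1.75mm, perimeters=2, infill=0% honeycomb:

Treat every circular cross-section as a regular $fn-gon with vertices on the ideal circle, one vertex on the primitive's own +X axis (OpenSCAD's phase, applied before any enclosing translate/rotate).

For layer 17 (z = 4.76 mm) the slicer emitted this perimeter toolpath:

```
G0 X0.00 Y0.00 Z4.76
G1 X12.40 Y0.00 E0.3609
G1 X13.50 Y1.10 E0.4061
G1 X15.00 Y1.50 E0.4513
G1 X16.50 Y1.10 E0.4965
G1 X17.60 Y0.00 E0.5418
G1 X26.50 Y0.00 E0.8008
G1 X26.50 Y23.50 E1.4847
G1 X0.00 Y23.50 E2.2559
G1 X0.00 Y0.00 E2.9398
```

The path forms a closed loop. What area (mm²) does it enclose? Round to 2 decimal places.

Apply the shoelace formula to the sequence of (X, Y) vertices; enclosed area = 617.64 mm².

617.64 mm²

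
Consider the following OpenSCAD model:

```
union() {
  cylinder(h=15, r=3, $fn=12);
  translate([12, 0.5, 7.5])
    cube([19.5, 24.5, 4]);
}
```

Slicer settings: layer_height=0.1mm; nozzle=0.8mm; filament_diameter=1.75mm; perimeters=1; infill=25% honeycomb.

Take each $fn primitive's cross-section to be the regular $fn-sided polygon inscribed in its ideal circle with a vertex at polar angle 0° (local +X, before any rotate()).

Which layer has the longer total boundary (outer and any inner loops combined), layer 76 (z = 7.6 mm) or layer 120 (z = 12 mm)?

layer 76 (z = 7.6 mm)

Layer 76 (z = 7.6): the r=3 cylinder gives a regular 12-gon of circumradius 3 (constant along its height) (perimeter = 2·12·3.000·sin(180°/12) = 18.63 mm); the 19.5×24.5 cube at (12, 0.5) contributes its full rectangle (perimeter 88.00 mm); Combining (union): the 2 present regions are separate (no shared area or edge), so areas and boundary lengths simply add and each stays a separate island — boundary = 106.63 mm. So its perimeter = 106.63 mm. Layer 120 (z = 12): the r=3 cylinder gives a regular 12-gon of circumradius 3 (constant along its height) (perimeter = 2·12·3.000·sin(180°/12) = 18.63 mm); the cube at (12, 0.5) is not intersected at this z (z outside [7.5, 11.5]); Merging all regions: only the r=3 cylinder is present, so the union is just that shape — boundary = 18.63 mm. So its perimeter = 18.63 mm. Layer 76 is larger (106.63 vs 18.63 mm).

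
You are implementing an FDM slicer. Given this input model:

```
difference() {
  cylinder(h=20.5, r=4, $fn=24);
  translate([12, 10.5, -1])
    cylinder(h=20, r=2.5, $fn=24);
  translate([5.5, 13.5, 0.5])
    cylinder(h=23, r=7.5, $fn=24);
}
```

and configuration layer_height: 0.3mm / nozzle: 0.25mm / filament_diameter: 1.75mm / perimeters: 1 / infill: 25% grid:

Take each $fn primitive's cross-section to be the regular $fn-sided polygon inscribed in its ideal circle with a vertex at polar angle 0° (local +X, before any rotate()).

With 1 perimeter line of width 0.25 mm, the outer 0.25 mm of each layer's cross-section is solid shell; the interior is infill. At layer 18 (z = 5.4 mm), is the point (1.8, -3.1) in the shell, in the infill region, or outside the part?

At z = 5.4 mm: the cylinder: section is a regular 24-gon, circumradius r=4; the cylinder at (12, 10.5): section is a regular 24-gon, circumradius r=2.5; the r=7.5 cylinder at (5.5, 13.5) gives a regular 24-gon of circumradius 7.5 (constant along its height); Subtracting the remaining from the first: starting from the r=4 cylinder, the r=2.5 cylinder at (12, 10.5) misses the remaining region (no effect); the r=7.5 cylinder at (5.5, 13.5) misses the remaining region (no effect) — 1 connected region. Overall, the cross-section is a single solid region. The nearest boundary edge runs (2.83, -2.83)→(2.00, -3.46); distance from the point to it = 0.41 mm. The point is inside the cross-section and 0.41 mm from the nearest boundary — more than the 0.25 mm shell width (1 × 0.25), so it's in the infill interior.

infill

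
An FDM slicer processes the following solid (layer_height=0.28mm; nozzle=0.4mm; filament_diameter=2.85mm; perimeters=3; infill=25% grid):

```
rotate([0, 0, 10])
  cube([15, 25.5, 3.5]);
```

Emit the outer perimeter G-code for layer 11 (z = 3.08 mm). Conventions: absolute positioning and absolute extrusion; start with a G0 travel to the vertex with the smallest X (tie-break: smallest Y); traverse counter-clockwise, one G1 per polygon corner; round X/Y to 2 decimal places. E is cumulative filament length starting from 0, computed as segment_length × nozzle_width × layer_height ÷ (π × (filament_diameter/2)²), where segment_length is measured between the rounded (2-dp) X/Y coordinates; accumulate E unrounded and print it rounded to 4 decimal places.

At z = 3.08 mm: the 15×25.5 cube contributes its full rectangle; (whole slice rotated 10° about Z — lengths, areas and connectivity unchanged). The outline is a single polygon with 4 vertices. Extrusion per mm of travel: 0.4 × 0.28 / (π × 1.425²) = 0.017557. Accumulating E over each segment gives final E = 1.4221.

G0 X-4.43 Y25.11 Z3.08
G1 X0.00 Y0.00 E0.4477
G1 X14.77 Y2.60 E0.7109
G1 X10.34 Y27.72 E1.1588
G1 X-4.43 Y25.11 E1.4221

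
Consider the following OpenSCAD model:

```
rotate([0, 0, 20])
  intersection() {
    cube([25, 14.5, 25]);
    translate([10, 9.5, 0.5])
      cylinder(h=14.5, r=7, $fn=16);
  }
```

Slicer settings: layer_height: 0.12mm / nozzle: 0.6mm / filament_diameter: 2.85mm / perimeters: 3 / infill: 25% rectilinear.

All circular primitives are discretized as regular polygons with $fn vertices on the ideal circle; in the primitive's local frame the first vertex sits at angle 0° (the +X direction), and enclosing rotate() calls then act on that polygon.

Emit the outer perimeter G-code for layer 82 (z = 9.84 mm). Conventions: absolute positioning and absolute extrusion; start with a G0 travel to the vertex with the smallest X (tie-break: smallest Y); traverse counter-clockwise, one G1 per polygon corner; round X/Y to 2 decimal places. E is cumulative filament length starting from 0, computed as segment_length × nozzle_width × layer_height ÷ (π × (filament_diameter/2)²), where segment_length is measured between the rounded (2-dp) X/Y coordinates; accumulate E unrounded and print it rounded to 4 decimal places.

G0 X-0.85 Y12.65 Z9.84
G1 X-0.43 Y9.95 E0.0308
G1 X0.99 Y7.62 E0.0616
G1 X3.19 Y6.00 E0.0925
G1 X5.84 Y5.35 E0.1233
G1 X8.54 Y5.77 E0.1541
G1 X10.88 Y7.19 E0.1850
G1 X12.49 Y9.39 E0.2158
G1 X13.14 Y12.04 E0.2466
G1 X12.73 Y14.74 E0.2774
G1 X11.31 Y17.08 E0.3083
G1 X9.11 Y18.69 E0.3390
G1 X9.02 Y18.71 E0.3401
G1 X-0.14 Y15.38 E0.4501
G1 X-0.20 Y15.31 E0.4511
G1 X-0.85 Y12.65 E0.4820

At z = 9.84 mm: the cube is present — its section is the full 25×14.5 rectangle; the cylinder at (10, 9.5): section is a regular 16-gon, circumradius r=7; Keeping only the common overlap: the r=7 cylinder at (10, 9.5) partially overlaps the 25×14.5 cube; clipping to the common part keeps 137.50 mm² — 1 connected region; (whole slice rotated 20° about Z — lengths, areas and connectivity unchanged). The outline is a single polygon with 15 vertices. Extrusion per mm of travel: 0.6 × 0.12 / (π × 1.425²) = 0.011286. Accumulating E over each segment gives final E = 0.4820.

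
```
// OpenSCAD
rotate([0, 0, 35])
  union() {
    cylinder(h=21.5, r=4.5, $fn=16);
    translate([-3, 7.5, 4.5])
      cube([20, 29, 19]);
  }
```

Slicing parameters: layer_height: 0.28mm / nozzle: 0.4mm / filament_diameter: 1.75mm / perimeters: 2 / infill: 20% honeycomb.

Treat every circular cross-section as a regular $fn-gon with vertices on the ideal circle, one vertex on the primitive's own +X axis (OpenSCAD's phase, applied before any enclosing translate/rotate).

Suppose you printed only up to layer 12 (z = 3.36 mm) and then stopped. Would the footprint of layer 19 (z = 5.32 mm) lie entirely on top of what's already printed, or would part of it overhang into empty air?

Compare the two slices. At z = 3.36: the r=4.5 cylinder contributes a regular 16-gon of circumradius 4.5 (area = (16/2)·4.500²·sin(360°/16) = 61.99 mm²); the cube at (-3, 7.5) is not intersected at this z (z outside [4.5, 23.5]); Combining (union): only the r=4.5 cylinder is present, so the union is just that shape — area = 61.99 mm²; (rotated 35° about Z; rotation is an isometry so areas/perimeters/island counts are preserved). At z = 5.32: the r=4.5 cylinder contributes a regular 16-gon of circumradius 4.5 (area = (16/2)·4.500²·sin(360°/16) = 61.99 mm²); the 20×29 cube at (-3, 7.5) contributes its full rectangle (area 580.00 mm²); Combining (union): the 2 present regions are separate (no shared area or edge), so areas and boundary lengths simply add and each stays a separate island — area = 641.99 mm²; (whole slice rotated 35° about Z — lengths, areas and connectivity unchanged). Checking containment: at z = 5.32 the cross-section extends beyond the z = 3.36 cross-section by about 580.00 mm².

part overhangs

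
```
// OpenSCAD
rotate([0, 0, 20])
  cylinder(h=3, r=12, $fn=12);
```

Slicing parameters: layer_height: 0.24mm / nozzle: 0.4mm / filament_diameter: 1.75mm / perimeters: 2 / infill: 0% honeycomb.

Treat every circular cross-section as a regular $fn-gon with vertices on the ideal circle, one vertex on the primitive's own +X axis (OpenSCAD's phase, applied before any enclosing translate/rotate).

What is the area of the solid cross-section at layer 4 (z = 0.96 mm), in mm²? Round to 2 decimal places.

432.00 mm²

At z = 0.96 mm: the cylinder: section is a regular 12-gon, circumradius r=12 (area = (12/2)·12.000²·sin(360°/12) = 432.00 mm²); (whole slice rotated 20° about Z — lengths, areas and connectivity unchanged). Overall, the cross-section is a single solid region. Net area = 432.00 mm².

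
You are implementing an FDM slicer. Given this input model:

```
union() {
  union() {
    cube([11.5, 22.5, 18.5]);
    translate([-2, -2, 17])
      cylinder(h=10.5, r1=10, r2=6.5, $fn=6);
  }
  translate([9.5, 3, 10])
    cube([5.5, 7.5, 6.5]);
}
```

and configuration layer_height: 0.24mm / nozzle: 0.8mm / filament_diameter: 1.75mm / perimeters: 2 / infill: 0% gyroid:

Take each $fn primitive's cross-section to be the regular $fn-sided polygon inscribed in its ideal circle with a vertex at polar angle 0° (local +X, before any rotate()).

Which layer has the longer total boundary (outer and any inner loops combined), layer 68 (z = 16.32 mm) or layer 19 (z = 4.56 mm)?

layer 68 (z = 16.32 mm)

Layer 68 (z = 16.32): the 11.5×22.5 cube contributes its full rectangle (perimeter 68.00 mm); the cone at (-2, -2) does not reach this height (z outside [17, 27.5]); Taking the union: only the 11.5×22.5 cube is present, so the union is just that shape — boundary = 68.00 mm; the cube at (9.5, 3) is present — its section is the full 5.5×7.5 rectangle (perimeter 26.00 mm); Taking the union: the regions partially overlap (shared area 15.00 mm²), so the edge portions inside another operand are dropped and the merged outline is re-measured after clipping — boundary = 75.00 mm. So its perimeter = 75.00 mm. Layer 19 (z = 4.56): the cube is present — its section is the full 11.5×22.5 rectangle (perimeter 68.00 mm); the cone at (-2, -2) does not reach this height (z outside [17, 27.5]); Merging all regions: only the 11.5×22.5 cube is present, so the union is just that shape — boundary = 68.00 mm; the cube at (9.5, 3) does not reach this height (z outside [10, 16.5]); Taking the union: only the result so far is present, so the union is just that shape — boundary = 68.00 mm. So its perimeter = 68.00 mm. Layer 68 is larger (75.00 vs 68.00 mm).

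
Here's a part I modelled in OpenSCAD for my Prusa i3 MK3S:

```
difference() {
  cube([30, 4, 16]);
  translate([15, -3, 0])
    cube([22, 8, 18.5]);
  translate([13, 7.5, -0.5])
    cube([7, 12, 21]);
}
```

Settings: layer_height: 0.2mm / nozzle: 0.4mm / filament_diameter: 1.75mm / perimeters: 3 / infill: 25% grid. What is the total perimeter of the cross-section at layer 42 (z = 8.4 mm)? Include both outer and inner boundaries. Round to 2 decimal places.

At z = 8.4 mm: the cube is present — its section is the full 30×4 rectangle (perimeter 68.00 mm); the 22×8 cube at (15, -3) contributes its full rectangle (perimeter 60.00 mm); the cube at (13, 7.5) is present — its section is the full 7×12 rectangle (perimeter 38.00 mm); After the difference (first − rest): starting from the 30×4 cube, the 22×8 cube at (15, -3) partially overlaps it — only the 60.00 mm² overlap (of its 176.00 mm²) is removed, clipping the outline; the 7×12 cube at (13, 7.5) misses the remaining region (no effect) — boundary = 38.00 mm. Overall, the cross-section is a single solid region. Total boundary length (outer) = 38.00 mm.

38.00 mm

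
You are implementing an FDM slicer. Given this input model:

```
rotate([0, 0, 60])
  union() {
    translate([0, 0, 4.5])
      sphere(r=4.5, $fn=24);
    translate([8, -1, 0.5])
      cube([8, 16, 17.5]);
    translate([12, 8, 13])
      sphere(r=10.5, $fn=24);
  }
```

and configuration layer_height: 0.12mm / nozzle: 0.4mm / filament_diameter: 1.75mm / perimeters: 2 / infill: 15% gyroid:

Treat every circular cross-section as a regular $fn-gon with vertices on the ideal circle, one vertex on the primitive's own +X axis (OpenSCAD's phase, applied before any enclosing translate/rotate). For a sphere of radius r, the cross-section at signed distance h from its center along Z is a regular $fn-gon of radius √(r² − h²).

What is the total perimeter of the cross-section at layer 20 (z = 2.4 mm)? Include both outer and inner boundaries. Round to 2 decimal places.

72.94 mm

At z = 2.4 mm: the r=4.5 sphere slices to a regular 24-gon of circumradius 3.980 (√(r²−h²) with h=2.1 from center) (perimeter = 2·24·3.980·sin(180°/24) = 24.94 mm); the 8×16 cube at (8, -1) contributes its full rectangle (perimeter 48.00 mm); the sphere at (12, 8) does not reach this height (|z−center|=10.600 > r=10.5); Taking the union: the 2 present regions are separate (no shared area or edge), so areas and boundary lengths simply add and each stays a separate island — boundary = 72.94 mm; (whole slice rotated 60° about Z — lengths, areas and connectivity unchanged). Overall, the cross-section has 2 separate islands. Total boundary length (outer) = 72.94 mm.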